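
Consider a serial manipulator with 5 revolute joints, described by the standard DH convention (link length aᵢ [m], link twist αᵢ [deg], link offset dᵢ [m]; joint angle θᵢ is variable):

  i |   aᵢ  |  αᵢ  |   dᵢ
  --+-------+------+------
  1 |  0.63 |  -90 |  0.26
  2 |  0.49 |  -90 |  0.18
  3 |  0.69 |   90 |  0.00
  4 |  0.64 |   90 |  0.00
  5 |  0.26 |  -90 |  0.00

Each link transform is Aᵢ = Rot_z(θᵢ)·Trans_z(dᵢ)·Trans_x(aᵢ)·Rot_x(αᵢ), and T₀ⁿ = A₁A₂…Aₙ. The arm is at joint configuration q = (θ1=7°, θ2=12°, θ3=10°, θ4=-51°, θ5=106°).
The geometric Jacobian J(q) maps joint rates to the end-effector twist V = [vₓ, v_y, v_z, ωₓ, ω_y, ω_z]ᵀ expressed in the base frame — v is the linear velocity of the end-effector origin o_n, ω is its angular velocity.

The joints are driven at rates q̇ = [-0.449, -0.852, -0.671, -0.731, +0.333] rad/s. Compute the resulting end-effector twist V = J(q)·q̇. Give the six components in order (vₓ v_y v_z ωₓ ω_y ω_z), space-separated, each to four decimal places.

o_n = [2.2062, 0.5169, 0.3666]
J₁: ẑ×o_n = [-0.5169, 2.2062, 0.0000], ω = ẑ
J2: z=[-0.1219, 0.9925, 0.0000] o=[0.6253, 0.0768, 0.2600] → [0.1058, 0.0130, -1.6228, -0.1219, 0.9925, 0.0000]
J3: z=[-0.2064, -0.0253, -0.9781] o=[1.0791, 0.3138, 0.1581] → [0.1934, -1.0595, -0.0133, -0.2064, -0.0253, -0.9781]
J4: z=[0.0486, 0.9982, -0.0361] o=[1.7534, 0.2759, 0.0168] → [0.3578, -0.0333, -0.4403, 0.0486, 0.9982, -0.0361]
J5: z=[-0.6296, 0.0587, 0.7747] o=[2.2497, 0.2664, 0.4209] → [-0.1973, -0.0678, -0.1552, -0.6296, 0.0587, 0.7747]
V = J·q̇ = [-0.3151, -0.2890, 1.6617, -0.0029, -1.5388, 0.4917]

-0.3151 -0.2890 1.6617 -0.0029 -1.5388 0.4917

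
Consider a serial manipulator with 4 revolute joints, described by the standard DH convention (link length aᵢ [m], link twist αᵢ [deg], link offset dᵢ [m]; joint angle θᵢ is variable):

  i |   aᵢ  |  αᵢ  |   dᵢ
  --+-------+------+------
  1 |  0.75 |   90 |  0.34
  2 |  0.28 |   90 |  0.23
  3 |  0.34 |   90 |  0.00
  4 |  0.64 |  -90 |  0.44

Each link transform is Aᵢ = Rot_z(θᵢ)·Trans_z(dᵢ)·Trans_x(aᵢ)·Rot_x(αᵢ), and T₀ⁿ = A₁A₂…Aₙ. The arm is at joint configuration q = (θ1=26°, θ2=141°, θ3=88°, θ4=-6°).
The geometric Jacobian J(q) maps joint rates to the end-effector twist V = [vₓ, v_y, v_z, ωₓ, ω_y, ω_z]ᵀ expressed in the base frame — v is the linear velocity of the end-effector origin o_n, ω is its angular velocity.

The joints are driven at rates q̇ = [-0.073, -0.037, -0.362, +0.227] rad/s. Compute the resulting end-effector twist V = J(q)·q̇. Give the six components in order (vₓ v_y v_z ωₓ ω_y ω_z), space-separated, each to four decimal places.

-0.2902 0.0225 0.3547 -0.3829 -0.1368 -0.2116

o_n = [0.6316, -1.0165, 0.7624]
J₁: ẑ×o_n = [1.0165, 0.6316, -0.0000], ω = ẑ
J2: z=[0.4384, -0.8988, 0.0000] o=[0.6741, 0.3288, 0.3400] → [-0.3796, -0.1852, -0.6279, 0.4384, -0.8988, 0.0000]
J3: z=[0.5656, 0.2759, 0.7771] o=[0.5793, 0.0267, 0.5162] → [0.8786, -0.0986, -0.6045, 0.5656, 0.2759, 0.7771]
J4: z=[-0.7134, -0.3091, 0.6289] o=[0.7200, -0.2828, 0.5237] → [0.3877, 0.1147, 0.4961, -0.7134, -0.3091, 0.6289]
V = J·q̇ = [-0.2902, 0.0225, 0.3547, -0.3829, -0.1368, -0.2116]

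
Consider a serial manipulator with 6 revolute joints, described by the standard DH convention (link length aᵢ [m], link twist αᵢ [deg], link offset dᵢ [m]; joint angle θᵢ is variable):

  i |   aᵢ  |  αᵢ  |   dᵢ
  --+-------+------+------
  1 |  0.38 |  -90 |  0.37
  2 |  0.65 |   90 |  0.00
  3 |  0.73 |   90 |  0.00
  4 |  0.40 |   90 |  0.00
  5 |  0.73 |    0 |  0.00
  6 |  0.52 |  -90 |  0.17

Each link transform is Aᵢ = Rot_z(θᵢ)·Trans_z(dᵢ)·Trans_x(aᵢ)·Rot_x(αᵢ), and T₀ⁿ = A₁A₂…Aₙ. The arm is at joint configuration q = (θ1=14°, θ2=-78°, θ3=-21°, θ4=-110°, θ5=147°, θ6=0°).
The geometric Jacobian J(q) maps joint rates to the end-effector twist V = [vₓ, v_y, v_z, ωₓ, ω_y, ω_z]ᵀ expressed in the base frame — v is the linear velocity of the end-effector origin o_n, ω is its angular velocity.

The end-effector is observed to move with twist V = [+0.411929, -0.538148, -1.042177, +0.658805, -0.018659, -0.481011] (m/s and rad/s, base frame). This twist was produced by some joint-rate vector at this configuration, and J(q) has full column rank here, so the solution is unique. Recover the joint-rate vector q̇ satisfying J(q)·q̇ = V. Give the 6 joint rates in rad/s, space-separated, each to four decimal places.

o_n = [0.1888, -0.9005, 1.6291]
J₁: ẑ×o_n = [0.9005, 0.1888, -0.0000], ω = ẑ
J2: z=[-0.2419, 0.9703, 0.0000] o=[0.3687, 0.0919, 0.3700] → [1.2217, 0.3046, 0.4147, -0.2419, 0.9703, 0.0000]
J3: z=[-0.9491, -0.2366, 0.2079] o=[0.4998, 0.1246, 1.0058] → [0.0656, 0.5269, 0.8993, -0.9491, -0.2366, 0.2079]
J4: z=[0.1536, -0.9239, -0.3505] o=[0.7006, -0.0949, 1.6724] → [-0.2424, 0.1861, -0.5965, 0.1536, -0.9239, -0.3505]
J5: z=[-0.5831, 0.2017, -0.7870] o=[1.0197, 0.0352, 1.4693] → [-0.7041, 0.7471, 0.7131, -0.5831, 0.2017, -0.7870]
J6: z=[-0.5831, 0.2017, -0.7870] o=[0.5924, -0.5313, 1.6408] → [-0.2929, 0.3108, 0.2967, -0.5831, 0.2017, -0.7870]
q̇ = J⁺·V = [-0.3870, 0.4420, -0.5460, 0.5640, -0.7590, 0.4830]

-0.3870 0.4420 -0.5460 0.5640 -0.7590 0.4830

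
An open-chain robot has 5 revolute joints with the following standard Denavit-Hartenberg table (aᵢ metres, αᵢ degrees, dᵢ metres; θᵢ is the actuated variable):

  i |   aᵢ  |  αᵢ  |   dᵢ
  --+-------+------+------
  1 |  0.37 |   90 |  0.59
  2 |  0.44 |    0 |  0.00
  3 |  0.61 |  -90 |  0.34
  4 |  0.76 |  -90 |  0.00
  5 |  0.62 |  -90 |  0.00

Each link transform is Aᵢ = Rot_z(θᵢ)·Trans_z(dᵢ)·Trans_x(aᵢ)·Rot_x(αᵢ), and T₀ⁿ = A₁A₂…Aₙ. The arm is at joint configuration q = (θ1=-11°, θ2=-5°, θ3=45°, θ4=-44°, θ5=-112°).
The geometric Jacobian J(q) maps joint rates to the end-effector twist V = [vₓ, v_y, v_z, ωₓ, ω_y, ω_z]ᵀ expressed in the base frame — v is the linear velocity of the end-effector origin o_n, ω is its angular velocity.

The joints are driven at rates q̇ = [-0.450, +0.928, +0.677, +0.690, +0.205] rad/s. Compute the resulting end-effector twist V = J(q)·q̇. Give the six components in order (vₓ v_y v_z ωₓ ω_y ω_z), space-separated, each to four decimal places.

o_n = [1.0401, -0.9220, 1.6281]
J₁: ẑ×o_n = [0.9220, 1.0401, -0.0000], ω = ẑ
J2: z=[-0.1908, -0.9816, 0.0000] o=[0.3632, -0.0706, 0.5900] → [-1.0191, 0.1981, 0.8269, -0.1908, -0.9816, 0.0000]
J3: z=[-0.1908, -0.9816, 0.0000] o=[0.7935, -0.1542, 0.5517] → [-1.0567, 0.2054, 0.3886, -0.1908, -0.9816, 0.0000]
J4: z=[-0.6310, 0.1226, 0.7660] o=[1.1873, -0.5772, 0.9438] → [0.3481, 0.3191, 0.2356, -0.6310, 0.1226, 0.7660]
J5: z=[0.6596, 0.6046, 0.4465] o=[1.4977, -1.1753, 1.2952] → [0.0882, -0.4239, 0.4437, 0.6596, 0.6046, 0.4465]
V = J·q̇ = [-1.8177, -0.0119, 1.2840, -0.6064, -1.3669, 0.1701]

-1.8177 -0.0119 1.2840 -0.6064 -1.3669 0.1701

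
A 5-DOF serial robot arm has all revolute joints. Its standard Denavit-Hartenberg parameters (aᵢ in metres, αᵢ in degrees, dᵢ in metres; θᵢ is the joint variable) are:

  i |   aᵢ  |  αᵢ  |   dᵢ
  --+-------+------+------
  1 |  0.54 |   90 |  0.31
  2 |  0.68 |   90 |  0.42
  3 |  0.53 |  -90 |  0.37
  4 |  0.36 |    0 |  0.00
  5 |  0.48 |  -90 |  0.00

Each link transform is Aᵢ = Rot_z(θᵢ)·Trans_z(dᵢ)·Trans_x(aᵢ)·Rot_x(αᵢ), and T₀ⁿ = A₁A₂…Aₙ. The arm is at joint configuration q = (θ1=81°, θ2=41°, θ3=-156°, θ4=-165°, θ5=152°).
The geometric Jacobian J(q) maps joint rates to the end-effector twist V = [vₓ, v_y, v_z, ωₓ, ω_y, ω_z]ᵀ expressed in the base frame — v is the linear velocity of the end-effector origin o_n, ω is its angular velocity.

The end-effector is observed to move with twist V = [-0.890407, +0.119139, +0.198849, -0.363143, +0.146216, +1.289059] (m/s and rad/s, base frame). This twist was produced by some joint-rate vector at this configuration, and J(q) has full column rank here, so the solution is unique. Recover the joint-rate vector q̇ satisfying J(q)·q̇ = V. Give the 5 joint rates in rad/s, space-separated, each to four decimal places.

0.9850 0.2150 -0.1720 0.1700 0.4830

o_n = [0.3070, 0.9434, -0.0645]
J₁: ẑ×o_n = [-0.9434, 0.3070, 0.0000], ω = ẑ
J2: z=[0.9877, -0.1564, 0.0000] o=[0.0845, 0.5334, 0.3100] → [0.0586, 0.3699, 0.4398, 0.9877, -0.1564, 0.0000]
J3: z=[0.1026, 0.6480, -0.7547] o=[0.5796, 0.9745, 0.7561] → [-0.5553, 0.2899, 0.1734, 0.1026, 0.6480, -0.7547]
J4: z=[-0.8543, 0.4461, 0.2668] o=[0.3475, 0.8871, 0.1592] → [-0.1148, -0.2019, -0.0300, -0.8543, 0.4461, 0.2668]
J5: z=[-0.8543, 0.4461, 0.2668] o=[0.5342, 1.1621, 0.2973] → [-0.1030, -0.3697, 0.2883, -0.8543, 0.4461, 0.2668]
q̇ = J⁺·V = [0.9850, 0.2150, -0.1720, 0.1700, 0.4830]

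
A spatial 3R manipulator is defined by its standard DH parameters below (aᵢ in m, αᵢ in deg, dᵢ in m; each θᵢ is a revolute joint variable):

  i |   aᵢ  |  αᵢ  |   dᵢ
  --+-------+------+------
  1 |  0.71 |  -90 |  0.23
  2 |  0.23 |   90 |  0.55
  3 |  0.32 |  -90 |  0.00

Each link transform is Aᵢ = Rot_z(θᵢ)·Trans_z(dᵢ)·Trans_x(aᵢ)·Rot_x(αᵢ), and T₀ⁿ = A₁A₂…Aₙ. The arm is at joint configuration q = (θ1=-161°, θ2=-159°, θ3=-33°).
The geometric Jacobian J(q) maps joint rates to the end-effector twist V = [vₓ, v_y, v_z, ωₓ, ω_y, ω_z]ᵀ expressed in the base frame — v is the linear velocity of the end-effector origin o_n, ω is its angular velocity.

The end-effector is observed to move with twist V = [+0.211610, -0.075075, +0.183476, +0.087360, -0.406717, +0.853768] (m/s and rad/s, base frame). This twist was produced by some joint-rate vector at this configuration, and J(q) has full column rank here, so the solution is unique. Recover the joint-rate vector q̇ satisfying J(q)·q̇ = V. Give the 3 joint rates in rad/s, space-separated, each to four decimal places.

o_n = [-0.1091, -0.4349, 0.4086]
J₁: ẑ×o_n = [0.4349, -0.1091, 0.0000], ω = ẑ
J2: z=[0.3256, -0.9455, 0.0000] o=[-0.6713, -0.2312, 0.2300] → [-0.1689, -0.0581, 0.4653, 0.3256, -0.9455, 0.0000]
J3: z=[0.3388, 0.1167, -0.9336] o=[-0.2892, -0.6813, 0.3124] → [0.2412, -0.2008, 0.0625, 0.3388, 0.1167, -0.9336]
q̇ = J⁺·V = [0.7240, 0.4130, -0.1390]

0.7240 0.4130 -0.1390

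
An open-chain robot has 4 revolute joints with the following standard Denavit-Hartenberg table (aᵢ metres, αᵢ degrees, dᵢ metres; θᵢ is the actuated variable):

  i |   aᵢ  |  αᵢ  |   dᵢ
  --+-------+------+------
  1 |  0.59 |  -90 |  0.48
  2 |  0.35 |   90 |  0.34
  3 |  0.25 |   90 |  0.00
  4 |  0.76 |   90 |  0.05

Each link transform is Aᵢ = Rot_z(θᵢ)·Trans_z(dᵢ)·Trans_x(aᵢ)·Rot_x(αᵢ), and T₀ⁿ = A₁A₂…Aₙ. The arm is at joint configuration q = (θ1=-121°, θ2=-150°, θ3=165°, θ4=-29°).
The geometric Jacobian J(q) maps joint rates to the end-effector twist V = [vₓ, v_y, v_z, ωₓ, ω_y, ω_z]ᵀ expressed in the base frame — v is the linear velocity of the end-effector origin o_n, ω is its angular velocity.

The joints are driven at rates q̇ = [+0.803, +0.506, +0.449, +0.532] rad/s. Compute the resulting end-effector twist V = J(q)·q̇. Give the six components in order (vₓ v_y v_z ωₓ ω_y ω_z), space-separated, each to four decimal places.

0.7444 -0.0107 -0.7863 1.0512 -0.2306 0.4830

o_n = [-0.0952, -1.3720, 0.5388]
J₁: ẑ×o_n = [1.3720, -0.0952, 0.0000], ω = ẑ
J2: z=[0.8572, -0.5150, 0.0000] o=[-0.3039, -0.5057, 0.4800] → [-0.0303, -0.0504, -0.6351, 0.8572, -0.5150, 0.0000]
J3: z=[0.2575, 0.4286, -0.8660] o=[0.1437, -0.4210, 0.6550] → [-0.8734, 0.2368, -0.1425, 0.2575, 0.4286, -0.8660]
J4: z=[0.9434, -0.3054, 0.1294] o=[0.0914, -0.6336, 0.5343] → [0.0942, -0.0284, -0.7536, 0.9434, -0.3054, 0.1294]
V = J·q̇ = [0.7444, -0.0107, -0.7863, 1.0512, -0.2306, 0.4830]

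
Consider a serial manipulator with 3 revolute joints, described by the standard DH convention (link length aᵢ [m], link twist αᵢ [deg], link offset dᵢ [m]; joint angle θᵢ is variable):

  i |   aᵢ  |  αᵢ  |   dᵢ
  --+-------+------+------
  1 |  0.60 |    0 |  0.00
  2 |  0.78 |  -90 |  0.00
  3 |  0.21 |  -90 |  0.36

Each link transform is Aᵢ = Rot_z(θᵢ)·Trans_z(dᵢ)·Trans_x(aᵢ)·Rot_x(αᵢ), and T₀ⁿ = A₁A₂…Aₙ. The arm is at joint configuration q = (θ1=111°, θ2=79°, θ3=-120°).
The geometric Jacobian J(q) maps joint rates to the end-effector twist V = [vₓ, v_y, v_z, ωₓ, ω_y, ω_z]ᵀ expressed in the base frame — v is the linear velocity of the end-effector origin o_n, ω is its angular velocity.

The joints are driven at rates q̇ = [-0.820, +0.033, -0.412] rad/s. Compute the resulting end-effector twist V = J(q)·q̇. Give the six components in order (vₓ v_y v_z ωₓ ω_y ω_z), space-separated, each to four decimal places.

0.1618 0.6633 -0.0433 -0.0715 0.4057 -0.7870

o_n = [-0.8173, 0.0884, 0.1819]
J₁: ẑ×o_n = [-0.0884, -0.8173, 0.0000], ω = ẑ
J2: z=[0.0000, 0.0000, 1.0000] o=[-0.2150, 0.5601, 0.0000] → [0.4717, -0.6022, 0.0000, 0.0000, 0.0000, 1.0000]
J3: z=[0.1736, -0.9848, 0.0000] o=[-0.9832, 0.4247, 0.0000] → [-0.1791, -0.0316, 0.1050, 0.1736, -0.9848, 0.0000]
V = J·q̇ = [0.1618, 0.6633, -0.0433, -0.0715, 0.4057, -0.7870]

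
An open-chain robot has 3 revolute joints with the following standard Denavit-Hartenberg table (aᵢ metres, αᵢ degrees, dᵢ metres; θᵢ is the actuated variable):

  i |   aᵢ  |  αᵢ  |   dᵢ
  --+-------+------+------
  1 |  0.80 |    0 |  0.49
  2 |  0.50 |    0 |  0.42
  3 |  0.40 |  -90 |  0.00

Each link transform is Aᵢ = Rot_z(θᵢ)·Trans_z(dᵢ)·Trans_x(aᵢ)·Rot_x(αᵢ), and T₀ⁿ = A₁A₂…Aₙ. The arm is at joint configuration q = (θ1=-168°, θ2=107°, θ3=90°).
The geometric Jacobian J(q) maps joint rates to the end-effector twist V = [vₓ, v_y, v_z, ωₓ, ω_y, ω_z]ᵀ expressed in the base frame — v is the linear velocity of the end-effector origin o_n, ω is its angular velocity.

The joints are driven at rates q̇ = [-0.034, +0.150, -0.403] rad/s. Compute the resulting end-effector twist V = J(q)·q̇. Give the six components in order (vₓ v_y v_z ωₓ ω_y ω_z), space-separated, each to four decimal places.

0.1007 -0.0457 0.0000 0.0000 0.0000 -0.2870

o_n = [-0.1903, -0.4097, 0.9100]
J₁: ẑ×o_n = [0.4097, -0.1903, 0.0000], ω = ẑ
J2: z=[0.0000, 0.0000, 1.0000] o=[-0.7825, -0.1663, 0.4900] → [0.2434, 0.5923, -0.0000, 0.0000, 0.0000, 1.0000]
J3: z=[0.0000, 0.0000, 1.0000] o=[-0.5401, -0.6036, 0.9100] → [-0.1939, 0.3498, 0.0000, 0.0000, 0.0000, 1.0000]
V = J·q̇ = [0.1007, -0.0457, 0.0000, 0.0000, 0.0000, -0.2870]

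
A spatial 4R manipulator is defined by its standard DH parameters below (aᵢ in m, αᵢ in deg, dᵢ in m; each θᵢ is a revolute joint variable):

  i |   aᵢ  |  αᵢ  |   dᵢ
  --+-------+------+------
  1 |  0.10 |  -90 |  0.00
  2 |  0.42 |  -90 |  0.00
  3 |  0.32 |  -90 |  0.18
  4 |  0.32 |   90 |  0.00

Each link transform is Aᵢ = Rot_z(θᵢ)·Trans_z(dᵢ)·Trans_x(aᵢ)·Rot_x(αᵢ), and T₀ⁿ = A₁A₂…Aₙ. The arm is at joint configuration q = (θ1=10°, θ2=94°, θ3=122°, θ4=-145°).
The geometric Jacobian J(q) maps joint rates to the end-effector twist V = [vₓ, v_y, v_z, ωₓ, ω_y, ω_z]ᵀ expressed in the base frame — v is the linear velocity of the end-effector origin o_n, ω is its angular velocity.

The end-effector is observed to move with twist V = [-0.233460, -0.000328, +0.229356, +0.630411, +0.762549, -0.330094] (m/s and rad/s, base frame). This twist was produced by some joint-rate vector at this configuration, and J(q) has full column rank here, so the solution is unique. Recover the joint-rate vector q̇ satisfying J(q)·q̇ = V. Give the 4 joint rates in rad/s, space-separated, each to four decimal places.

o_n = [-0.2769, -0.0987, -0.3630]
J₁: ẑ×o_n = [0.0987, -0.2769, 0.0000], ω = ẑ
J2: z=[-0.1736, 0.9848, 0.0000] o=[0.0985, 0.0174, 0.0000] → [-0.3575, -0.0630, 0.3898, -0.1736, 0.9848, 0.0000]
J3: z=[-0.9824, -0.1732, 0.0698] o=[0.0696, 0.0123, -0.4190] → [-0.0020, 0.0308, 0.0490, -0.9824, -0.1732, 0.0698]
J4: z=[-0.0338, 0.5321, 0.8460] o=[-0.0484, -0.2841, -0.2373] → [-0.2238, -0.1975, 0.1153, -0.0338, 0.5321, 0.8460]
q̇ = J⁺·V = [-0.1210, 0.7390, -0.7660, -0.1840]

-0.1210 0.7390 -0.7660 -0.1840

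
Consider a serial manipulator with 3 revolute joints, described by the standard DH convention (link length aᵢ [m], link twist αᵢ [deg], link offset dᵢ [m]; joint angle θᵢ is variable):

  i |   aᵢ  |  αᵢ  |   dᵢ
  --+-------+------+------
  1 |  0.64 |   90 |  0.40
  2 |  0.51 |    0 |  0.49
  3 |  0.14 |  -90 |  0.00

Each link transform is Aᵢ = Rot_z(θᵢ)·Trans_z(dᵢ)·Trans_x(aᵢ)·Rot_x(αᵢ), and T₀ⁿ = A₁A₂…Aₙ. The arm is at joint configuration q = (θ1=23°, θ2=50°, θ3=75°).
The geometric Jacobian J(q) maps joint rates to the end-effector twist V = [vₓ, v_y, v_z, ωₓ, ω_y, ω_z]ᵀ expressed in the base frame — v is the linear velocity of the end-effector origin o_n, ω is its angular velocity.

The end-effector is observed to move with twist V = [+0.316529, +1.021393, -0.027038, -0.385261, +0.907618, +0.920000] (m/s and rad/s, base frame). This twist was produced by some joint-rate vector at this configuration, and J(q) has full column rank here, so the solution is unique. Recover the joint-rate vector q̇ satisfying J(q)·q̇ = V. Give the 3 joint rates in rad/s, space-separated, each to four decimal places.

0.9200 -0.3240 -0.6620

o_n = [1.0084, -0.1043, 0.9054]
J₁: ẑ×o_n = [0.1043, 1.0084, -0.0000], ω = ẑ
J2: z=[0.3907, -0.9205, 0.0000] o=[0.5891, 0.2501, 0.4000] → [-0.4652, -0.1975, 0.2475, 0.3907, -0.9205, 0.0000]
J3: z=[0.3907, -0.9205, 0.0000] o=[1.0823, -0.0729, 0.7907] → [-0.1056, -0.0448, -0.0803, 0.3907, -0.9205, 0.0000]
q̇ = J⁺·V = [0.9200, -0.3240, -0.6620]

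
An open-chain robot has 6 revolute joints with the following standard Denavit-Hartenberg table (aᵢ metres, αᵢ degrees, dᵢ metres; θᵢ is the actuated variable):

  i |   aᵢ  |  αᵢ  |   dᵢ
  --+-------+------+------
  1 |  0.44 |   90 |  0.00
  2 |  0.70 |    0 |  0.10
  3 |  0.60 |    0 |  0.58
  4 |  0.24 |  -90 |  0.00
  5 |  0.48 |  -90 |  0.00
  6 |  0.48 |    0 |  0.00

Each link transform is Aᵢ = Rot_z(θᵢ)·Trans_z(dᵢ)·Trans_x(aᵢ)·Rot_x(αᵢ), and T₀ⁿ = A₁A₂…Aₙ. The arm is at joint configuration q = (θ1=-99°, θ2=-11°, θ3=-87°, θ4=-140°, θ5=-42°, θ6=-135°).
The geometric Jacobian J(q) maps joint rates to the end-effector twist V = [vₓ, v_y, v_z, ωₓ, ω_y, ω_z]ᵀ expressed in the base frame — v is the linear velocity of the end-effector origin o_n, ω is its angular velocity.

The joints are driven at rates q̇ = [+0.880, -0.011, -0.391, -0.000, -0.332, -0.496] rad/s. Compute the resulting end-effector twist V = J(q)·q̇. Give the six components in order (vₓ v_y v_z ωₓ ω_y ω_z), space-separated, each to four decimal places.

o_n = [-0.8542, -0.4451, -0.6155]
J₁: ẑ×o_n = [0.4451, -0.8542, 0.0000], ω = ẑ
J2: z=[-0.9877, 0.1564, 0.0000] o=[-0.0688, -0.4346, 0.0000] → [-0.0963, -0.6079, 0.1333, -0.9877, 0.1564, 0.0000]
J3: z=[-0.9877, 0.1564, 0.0000] o=[-0.2751, -1.0976, -0.1336] → [-0.0754, -0.4760, -0.5539, -0.9877, 0.1564, 0.0000]
J4: z=[-0.9877, 0.1564, 0.0000] o=[-0.8349, -0.9244, -0.7277] → [0.0176, 0.1109, -0.4704, -0.9877, 0.1564, 0.0000]
J5: z=[0.1327, 0.8376, -0.5299] o=[-0.8150, -0.7988, -0.5242] → [0.1110, 0.0329, 0.0798, 0.1327, 0.8376, -0.5299]
J6: z=[0.7895, 0.2340, 0.5675] o=[-1.1027, -0.5619, -0.2217] → [-0.1584, 0.4518, 0.0340, 0.7895, 0.2340, 0.5675]
V = J·q̇ = [0.4639, -0.7940, 0.1717, -0.0386, -0.4570, 0.7745]

0.4639 -0.7940 0.1717 -0.0386 -0.4570 0.7745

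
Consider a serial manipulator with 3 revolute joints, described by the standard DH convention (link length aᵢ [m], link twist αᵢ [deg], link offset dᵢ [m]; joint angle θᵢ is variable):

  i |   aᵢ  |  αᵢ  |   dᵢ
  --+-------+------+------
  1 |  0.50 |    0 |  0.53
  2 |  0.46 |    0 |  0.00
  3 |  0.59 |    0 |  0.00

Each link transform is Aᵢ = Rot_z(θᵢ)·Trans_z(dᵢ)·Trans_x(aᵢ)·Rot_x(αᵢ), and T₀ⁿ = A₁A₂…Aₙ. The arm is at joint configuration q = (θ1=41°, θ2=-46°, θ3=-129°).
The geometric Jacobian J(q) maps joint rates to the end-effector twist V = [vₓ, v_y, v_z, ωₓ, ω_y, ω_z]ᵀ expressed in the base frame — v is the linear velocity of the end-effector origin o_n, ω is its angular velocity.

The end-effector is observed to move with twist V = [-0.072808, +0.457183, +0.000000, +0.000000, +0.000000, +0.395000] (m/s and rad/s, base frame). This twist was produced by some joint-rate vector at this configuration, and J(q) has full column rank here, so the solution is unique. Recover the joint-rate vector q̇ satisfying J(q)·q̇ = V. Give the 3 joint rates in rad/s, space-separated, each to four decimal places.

o_n = [0.4258, -0.1365, 0.5300]
J₁: ẑ×o_n = [0.1365, 0.4258, -0.0000], ω = ẑ
J2: z=[0.0000, 0.0000, 1.0000] o=[0.3774, 0.3280, 0.5300] → [0.4645, 0.0484, -0.0000, 0.0000, 0.0000, 1.0000]
J3: z=[0.0000, 0.0000, 1.0000] o=[0.8356, 0.2879, 0.5300] → [0.4244, -0.4098, 0.0000, 0.0000, 0.0000, 1.0000]
q̇ = J⁺·V = [0.8160, -0.1370, -0.2840]

0.8160 -0.1370 -0.2840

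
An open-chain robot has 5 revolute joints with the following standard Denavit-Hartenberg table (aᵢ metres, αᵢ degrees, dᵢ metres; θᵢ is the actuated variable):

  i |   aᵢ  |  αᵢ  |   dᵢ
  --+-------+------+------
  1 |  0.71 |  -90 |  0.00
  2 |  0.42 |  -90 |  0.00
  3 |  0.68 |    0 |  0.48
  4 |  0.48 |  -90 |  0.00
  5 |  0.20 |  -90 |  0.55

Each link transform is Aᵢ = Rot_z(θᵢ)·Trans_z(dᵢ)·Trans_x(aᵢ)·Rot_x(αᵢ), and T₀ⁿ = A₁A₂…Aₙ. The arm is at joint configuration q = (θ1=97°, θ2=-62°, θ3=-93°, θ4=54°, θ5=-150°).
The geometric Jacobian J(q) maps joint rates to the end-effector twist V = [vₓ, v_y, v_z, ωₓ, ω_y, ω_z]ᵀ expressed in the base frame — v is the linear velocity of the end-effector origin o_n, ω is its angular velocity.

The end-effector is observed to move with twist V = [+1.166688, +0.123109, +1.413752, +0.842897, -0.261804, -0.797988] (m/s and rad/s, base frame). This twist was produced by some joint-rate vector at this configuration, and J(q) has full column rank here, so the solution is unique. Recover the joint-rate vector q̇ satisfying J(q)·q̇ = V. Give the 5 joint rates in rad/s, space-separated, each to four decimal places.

o_n = [-0.6458, 1.6103, 0.5832]
J₁: ẑ×o_n = [-1.6103, -0.6458, 0.0000], ω = ẑ
J2: z=[-0.9925, -0.1219, 0.0000] o=[-0.0865, 0.7047, 0.0000] → [-0.0711, 0.5789, -0.9670, -0.9925, -0.1219, 0.0000]
J3: z=[-0.1076, 0.8764, -0.4695] o=[-0.1106, 0.9004, 0.3708] → [0.5194, 0.2741, 0.3927, -0.1076, 0.8764, -0.4695]
J4: z=[-0.1076, 0.8764, -0.4695] o=[-0.8342, 1.2217, 0.1141] → [0.5936, -0.0380, -0.2069, -0.1076, 0.8764, -0.4695]
J5: z=[0.7353, 0.3880, 0.5557] o=[-1.1553, 1.3587, 0.4434] → [-0.0855, 0.1803, -0.0127, 0.7353, 0.3880, 0.5557]
q̇ = J⁺·V = [-0.8190, -0.9920, 0.6390, -0.9690, -0.2410]

-0.8190 -0.9920 0.6390 -0.9690 -0.2410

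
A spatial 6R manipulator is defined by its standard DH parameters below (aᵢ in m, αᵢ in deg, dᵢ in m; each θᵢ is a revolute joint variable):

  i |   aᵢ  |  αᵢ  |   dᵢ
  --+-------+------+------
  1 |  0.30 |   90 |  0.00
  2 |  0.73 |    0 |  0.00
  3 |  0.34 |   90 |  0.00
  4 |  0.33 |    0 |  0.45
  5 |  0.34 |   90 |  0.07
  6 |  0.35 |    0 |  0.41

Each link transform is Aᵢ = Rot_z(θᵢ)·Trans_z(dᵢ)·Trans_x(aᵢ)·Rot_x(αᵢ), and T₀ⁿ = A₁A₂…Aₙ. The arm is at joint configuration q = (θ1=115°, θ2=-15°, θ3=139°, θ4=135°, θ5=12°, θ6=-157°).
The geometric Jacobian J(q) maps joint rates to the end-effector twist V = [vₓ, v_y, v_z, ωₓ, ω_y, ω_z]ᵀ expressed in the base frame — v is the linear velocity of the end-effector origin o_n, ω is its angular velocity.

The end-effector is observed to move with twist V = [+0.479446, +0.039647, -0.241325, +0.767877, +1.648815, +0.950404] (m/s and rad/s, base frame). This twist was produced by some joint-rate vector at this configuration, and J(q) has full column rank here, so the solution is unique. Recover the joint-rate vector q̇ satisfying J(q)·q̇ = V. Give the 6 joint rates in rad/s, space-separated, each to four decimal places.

-0.1980 0.5330 0.4010 0.6530 0.9590 0.5470

o_n = [0.0473, 1.2873, 0.2865]
J₁: ẑ×o_n = [-1.2873, 0.0473, 0.0000], ω = ẑ
J2: z=[0.9063, 0.4226, 0.0000] o=[-0.1268, 0.2719, 0.0000] → [0.1211, -0.2597, 0.8467, 0.9063, 0.4226, 0.0000]
J3: z=[0.9063, 0.4226, 0.0000] o=[-0.4248, 0.9110, -0.1889] → [0.2009, -0.4309, 0.1416, 0.9063, 0.4226, 0.0000]
J4: z=[-0.3504, 0.7514, 0.5592] o=[-0.3444, 0.7386, 0.0929] → [-0.1614, 0.2869, -0.4866, -0.3504, 0.7514, 0.5592]
J5: z=[-0.3504, 0.7514, 0.5592] o=[-0.3458, 1.2936, 0.1511] → [0.1053, 0.2672, -0.2931, -0.3504, 0.7514, 0.5592]
J6: z=[0.8888, 0.0784, 0.4515] o=[-0.2698, 1.5690, -0.0461] → [0.1533, -0.1525, -0.2752, 0.8888, 0.0784, 0.4515]
q̇ = J⁺·V = [-0.1980, 0.5330, 0.4010, 0.6530, 0.9590, 0.5470]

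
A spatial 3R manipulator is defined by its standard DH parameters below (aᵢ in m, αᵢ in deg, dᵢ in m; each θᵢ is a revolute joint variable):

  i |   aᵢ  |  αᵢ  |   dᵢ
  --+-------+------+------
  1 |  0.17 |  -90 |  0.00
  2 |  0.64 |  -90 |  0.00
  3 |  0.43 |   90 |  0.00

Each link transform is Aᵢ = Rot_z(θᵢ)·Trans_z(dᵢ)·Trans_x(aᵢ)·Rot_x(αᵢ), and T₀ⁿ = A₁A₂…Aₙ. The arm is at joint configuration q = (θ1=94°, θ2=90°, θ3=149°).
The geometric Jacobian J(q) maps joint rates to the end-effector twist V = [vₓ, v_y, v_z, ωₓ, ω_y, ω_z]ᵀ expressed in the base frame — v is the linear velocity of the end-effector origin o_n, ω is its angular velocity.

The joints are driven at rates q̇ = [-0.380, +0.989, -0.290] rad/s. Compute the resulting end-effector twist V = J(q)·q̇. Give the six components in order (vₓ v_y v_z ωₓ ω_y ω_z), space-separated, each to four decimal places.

0.1957 -0.3398 -0.0642 -1.0068 0.2203 -0.3800

o_n = [0.2091, 0.1850, -0.2714]
J₁: ẑ×o_n = [-0.1850, 0.2091, 0.0000], ω = ẑ
J2: z=[-0.9976, -0.0698, 0.0000] o=[-0.0119, 0.1696, 0.0000] → [0.0189, -0.2708, 0.0000, -0.9976, -0.0698, 0.0000]
J3: z=[0.0698, -0.9976, -0.0000] o=[-0.0119, 0.1696, -0.6400] → [-0.3677, -0.0257, 0.2215, 0.0698, -0.9976, -0.0000]
V = J·q̇ = [0.1957, -0.3398, -0.0642, -1.0068, 0.2203, -0.3800]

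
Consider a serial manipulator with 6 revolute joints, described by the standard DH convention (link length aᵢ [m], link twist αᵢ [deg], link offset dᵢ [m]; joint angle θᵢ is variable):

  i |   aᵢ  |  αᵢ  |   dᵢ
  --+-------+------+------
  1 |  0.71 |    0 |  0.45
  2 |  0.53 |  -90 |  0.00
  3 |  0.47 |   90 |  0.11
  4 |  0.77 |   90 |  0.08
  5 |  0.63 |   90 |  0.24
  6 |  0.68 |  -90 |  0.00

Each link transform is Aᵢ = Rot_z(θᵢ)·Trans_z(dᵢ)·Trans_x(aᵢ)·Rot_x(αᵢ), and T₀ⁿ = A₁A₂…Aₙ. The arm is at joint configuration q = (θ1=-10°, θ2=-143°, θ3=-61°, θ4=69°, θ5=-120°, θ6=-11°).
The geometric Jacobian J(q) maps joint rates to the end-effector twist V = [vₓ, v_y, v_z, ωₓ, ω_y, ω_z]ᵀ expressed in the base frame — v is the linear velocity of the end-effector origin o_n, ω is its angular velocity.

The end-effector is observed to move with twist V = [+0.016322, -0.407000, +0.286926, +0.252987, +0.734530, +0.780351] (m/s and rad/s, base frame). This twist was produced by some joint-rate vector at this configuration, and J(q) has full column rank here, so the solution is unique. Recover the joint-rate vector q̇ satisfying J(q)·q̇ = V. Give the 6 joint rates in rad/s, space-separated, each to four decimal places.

0.5230 -0.4000 -0.1400 0.6550 0.4270 0.3050

o_n = [-0.7692, -1.0776, 0.4831]
J₁: ẑ×o_n = [1.0776, -0.7692, 0.0000], ω = ẑ
J2: z=[0.0000, 0.0000, 1.0000] o=[0.6992, -0.1233, 0.4500] → [0.9544, -1.4684, 0.0000, 0.0000, 0.0000, 1.0000]
J3: z=[0.4540, -0.8910, 0.0000] o=[0.2270, -0.3639, 0.4500] → [-0.0295, -0.0150, -1.2116, 0.4540, -0.8910, 0.0000]
J4: z=[0.7793, 0.3971, 0.4848] o=[0.0739, -0.5654, 0.8611] → [0.0983, -0.1142, -0.0644, 0.7793, 0.3971, 0.4848]
J5: z=[-0.5660, 0.1138, 0.8165] o=[0.3434, -1.2348, 1.1412] → [-0.2033, -1.2809, 0.0377, -0.5660, 0.1138, 0.8165]
J6: z=[0.1567, 0.9872, -0.0290] o=[-0.3024, -1.1373, 0.9739] → [-0.4828, 0.0904, 0.4702, 0.1567, 0.9872, -0.0290]
q̇ = J⁺·V = [0.5230, -0.4000, -0.1400, 0.6550, 0.4270, 0.3050]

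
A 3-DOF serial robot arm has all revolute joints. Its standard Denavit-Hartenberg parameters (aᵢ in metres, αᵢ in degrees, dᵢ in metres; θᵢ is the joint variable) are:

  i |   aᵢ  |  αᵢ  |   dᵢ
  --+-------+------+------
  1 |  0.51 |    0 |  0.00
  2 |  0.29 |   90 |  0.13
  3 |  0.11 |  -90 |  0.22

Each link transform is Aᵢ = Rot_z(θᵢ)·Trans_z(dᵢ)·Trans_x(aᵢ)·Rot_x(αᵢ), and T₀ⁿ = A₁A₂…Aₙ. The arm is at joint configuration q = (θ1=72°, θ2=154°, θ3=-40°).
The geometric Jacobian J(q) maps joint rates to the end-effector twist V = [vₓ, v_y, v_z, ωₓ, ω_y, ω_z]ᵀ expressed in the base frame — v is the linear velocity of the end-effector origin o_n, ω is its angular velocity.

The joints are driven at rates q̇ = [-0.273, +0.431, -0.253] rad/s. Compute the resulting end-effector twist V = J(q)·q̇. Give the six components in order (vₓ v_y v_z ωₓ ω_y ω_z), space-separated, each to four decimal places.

0.1632 -0.0962 -0.0213 0.1820 -0.1757 0.1580

o_n = [-0.2606, 0.3686, 0.0593]
J₁: ẑ×o_n = [-0.3686, -0.2606, 0.0000], ω = ẑ
J2: z=[0.0000, 0.0000, 1.0000] o=[0.1576, 0.4850, 0.0000] → [0.1164, -0.4182, 0.0000, 0.0000, 0.0000, 1.0000]
J3: z=[-0.7193, 0.6947, 0.0000] o=[-0.0439, 0.2764, 0.1300] → [-0.0491, -0.0509, 0.0843, -0.7193, 0.6947, 0.0000]
V = J·q̇ = [0.1632, -0.0962, -0.0213, 0.1820, -0.1757, 0.1580]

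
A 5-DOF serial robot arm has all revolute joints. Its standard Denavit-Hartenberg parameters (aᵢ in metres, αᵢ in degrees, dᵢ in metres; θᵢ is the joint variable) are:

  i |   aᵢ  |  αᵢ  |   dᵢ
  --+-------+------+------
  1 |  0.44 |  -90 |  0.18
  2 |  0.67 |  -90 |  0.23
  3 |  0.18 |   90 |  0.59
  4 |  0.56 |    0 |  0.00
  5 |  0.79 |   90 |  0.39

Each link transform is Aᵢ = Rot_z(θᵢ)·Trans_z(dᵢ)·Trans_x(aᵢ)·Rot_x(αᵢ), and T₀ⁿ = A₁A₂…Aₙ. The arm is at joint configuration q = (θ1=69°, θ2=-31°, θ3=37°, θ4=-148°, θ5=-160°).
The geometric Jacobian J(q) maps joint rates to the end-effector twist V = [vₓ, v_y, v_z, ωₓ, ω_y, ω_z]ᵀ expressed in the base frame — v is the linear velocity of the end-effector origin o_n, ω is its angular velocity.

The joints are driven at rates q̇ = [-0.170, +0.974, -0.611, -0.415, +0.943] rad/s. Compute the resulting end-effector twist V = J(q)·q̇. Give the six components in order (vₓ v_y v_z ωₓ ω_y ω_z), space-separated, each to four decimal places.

o_n = [0.2537, 1.8502, -0.0603]
J₁: ẑ×o_n = [-1.8502, 0.2537, 0.0000], ω = ẑ
J2: z=[-0.9336, 0.3584, 0.0000] o=[0.1577, 0.4108, 0.1800] → [-0.0861, -0.2243, -1.3782, -0.9336, 0.3584, 0.0000]
J3: z=[0.1846, 0.4808, -0.8572] o=[0.1488, 1.0294, 0.5251] → [0.4222, 0.0181, 0.1011, 0.1846, 0.4808, -0.8572]
J4: z=[-0.5607, 0.7678, 0.3100] o=[0.4030, 1.3893, 0.0934] → [-0.2608, -0.1324, -0.1438, -0.5607, 0.7678, 0.3100]
J5: z=[-0.5607, 0.7678, 0.3100] o=[-0.0351, 1.0455, 0.1524] → [-0.4127, -0.0297, -0.6730, -0.5607, 0.7678, 0.3100]
V = J·q̇ = [-0.3082, -0.2457, -1.9791, -1.3181, 0.4607, 0.5174]

-0.3082 -0.2457 -1.9791 -1.3181 0.4607 0.5174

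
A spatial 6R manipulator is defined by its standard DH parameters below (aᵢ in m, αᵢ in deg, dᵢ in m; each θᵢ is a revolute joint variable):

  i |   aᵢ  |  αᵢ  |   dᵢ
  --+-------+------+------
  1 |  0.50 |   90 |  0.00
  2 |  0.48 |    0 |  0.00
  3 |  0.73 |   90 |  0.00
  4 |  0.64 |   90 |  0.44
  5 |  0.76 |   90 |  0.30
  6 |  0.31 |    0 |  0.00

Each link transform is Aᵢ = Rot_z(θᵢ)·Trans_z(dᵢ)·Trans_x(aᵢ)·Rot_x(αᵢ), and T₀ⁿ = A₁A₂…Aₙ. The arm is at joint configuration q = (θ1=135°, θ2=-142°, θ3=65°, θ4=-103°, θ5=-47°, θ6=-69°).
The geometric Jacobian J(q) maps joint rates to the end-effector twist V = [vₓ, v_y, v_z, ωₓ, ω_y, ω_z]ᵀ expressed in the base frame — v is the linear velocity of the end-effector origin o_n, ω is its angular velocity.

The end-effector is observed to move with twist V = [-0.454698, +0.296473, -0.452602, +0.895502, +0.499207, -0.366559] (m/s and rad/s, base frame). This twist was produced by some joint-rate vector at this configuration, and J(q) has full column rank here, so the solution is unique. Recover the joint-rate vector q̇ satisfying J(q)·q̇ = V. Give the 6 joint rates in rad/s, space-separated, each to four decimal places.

o_n = [-1.1408, -0.5564, -0.6819]
J₁: ẑ×o_n = [0.5564, -1.1408, 0.0000], ω = ẑ
J2: z=[0.7071, 0.7071, 0.0000] o=[-0.3536, 0.3536, 0.0000] → [-0.4822, 0.4822, -0.0868, 0.7071, 0.7071, 0.0000]
J3: z=[0.7071, 0.7071, 0.0000] o=[-0.0861, 0.0861, -0.2955] → [-0.2732, 0.2732, 0.2915, 0.7071, 0.7071, 0.0000]
J4: z=[0.6890, -0.6890, -0.2250] o=[-0.2022, 0.2022, -1.0068] → [-0.3945, -0.0127, -1.1693, 0.6890, -0.6890, -0.2250]
J5: z=[0.3141, 0.0041, 0.9494] o=[-0.3171, -0.5648, -0.9655] → [-0.0068, -0.8710, 0.0060, 0.3141, 0.0041, 0.9494]
J6: z=[0.0078, 0.9999, -0.0069] o=[-0.9444, -0.5563, -0.4420] → [-0.2399, 0.0032, 0.1963, 0.0078, 0.9999, -0.0069]
q̇ = J⁺·V = [0.1730, -0.2120, 0.9500, 0.7170, -0.3950, 0.4730]

0.1730 -0.2120 0.9500 0.7170 -0.3950 0.4730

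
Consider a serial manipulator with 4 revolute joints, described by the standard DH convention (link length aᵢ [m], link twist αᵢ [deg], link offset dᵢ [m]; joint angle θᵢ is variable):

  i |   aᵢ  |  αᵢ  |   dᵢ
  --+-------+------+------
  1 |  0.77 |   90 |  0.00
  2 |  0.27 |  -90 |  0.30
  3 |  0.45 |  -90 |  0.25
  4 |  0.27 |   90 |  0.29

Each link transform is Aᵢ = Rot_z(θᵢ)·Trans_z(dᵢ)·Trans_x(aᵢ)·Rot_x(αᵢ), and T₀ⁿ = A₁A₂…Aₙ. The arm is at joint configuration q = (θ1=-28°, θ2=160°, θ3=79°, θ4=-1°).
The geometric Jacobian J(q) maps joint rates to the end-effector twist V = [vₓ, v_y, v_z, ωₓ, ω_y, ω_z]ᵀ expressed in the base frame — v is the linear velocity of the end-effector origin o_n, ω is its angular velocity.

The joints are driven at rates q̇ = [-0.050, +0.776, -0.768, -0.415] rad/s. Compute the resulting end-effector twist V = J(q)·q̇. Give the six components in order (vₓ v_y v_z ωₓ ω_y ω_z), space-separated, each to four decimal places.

-0.3246 0.2664 -0.0623 -0.5076 -0.6987 0.8110

o_n = [0.7181, 0.1415, -0.1974]
J₁: ẑ×o_n = [-0.1415, 0.7181, 0.0000], ω = ẑ
J2: z=[-0.4695, -0.8829, 0.0000] o=[0.6799, -0.3615, 0.0000] → [0.1743, -0.0927, -0.2024, -0.4695, -0.8829, 0.0000]
J3: z=[-0.3020, 0.1606, -0.9397] o=[0.3150, -0.5073, 0.0923] → [0.5631, -0.4662, -0.2606, -0.3020, 0.1606, -0.9397]
J4: z=[0.9040, -0.2646, -0.3357] o=[0.3757, -0.0392, -0.1132] → [0.0829, -0.0389, 0.2540, 0.9040, -0.2646, -0.3357]
V = J·q̇ = [-0.3246, 0.2664, -0.0623, -0.5076, -0.6987, 0.8110]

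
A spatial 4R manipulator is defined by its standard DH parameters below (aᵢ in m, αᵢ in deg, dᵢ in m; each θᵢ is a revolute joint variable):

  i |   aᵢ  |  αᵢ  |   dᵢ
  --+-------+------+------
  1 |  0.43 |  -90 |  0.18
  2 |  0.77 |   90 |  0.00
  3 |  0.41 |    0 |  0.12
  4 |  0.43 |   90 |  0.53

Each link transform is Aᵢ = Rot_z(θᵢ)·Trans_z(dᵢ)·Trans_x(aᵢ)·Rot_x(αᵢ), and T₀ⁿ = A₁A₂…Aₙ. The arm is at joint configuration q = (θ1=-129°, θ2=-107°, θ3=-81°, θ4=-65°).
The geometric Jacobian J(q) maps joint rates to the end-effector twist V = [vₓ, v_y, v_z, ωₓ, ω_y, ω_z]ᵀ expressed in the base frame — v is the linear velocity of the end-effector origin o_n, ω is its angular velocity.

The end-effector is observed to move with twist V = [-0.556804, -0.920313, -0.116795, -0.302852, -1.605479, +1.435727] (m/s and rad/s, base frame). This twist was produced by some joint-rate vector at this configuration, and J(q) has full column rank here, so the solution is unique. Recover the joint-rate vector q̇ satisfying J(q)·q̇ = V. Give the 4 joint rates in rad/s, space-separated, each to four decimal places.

o_n = [-0.2931, 0.6636, 0.4467]
J₁: ẑ×o_n = [-0.6636, -0.2931, 0.0000], ω = ẑ
J2: z=[0.7771, -0.6293, 0.0000] o=[-0.2706, -0.3342, 0.1800] → [-0.1679, -0.2073, 0.7613, 0.7771, -0.6293, 0.0000]
J3: z=[0.6018, 0.7432, -0.2924] o=[-0.1289, -0.1592, 0.9164] → [-0.1084, 0.3306, 0.6172, 0.6018, 0.7432, -0.2924]
J4: z=[0.6018, 0.7432, -0.2924] o=[-0.3596, 0.1994, 0.9426] → [-0.2328, 0.2790, 0.2299, 0.6018, 0.7432, -0.2924]
q̇ = J⁺·V = [0.9960, 0.7750, -0.9320, -0.5720]

0.9960 0.7750 -0.9320 -0.5720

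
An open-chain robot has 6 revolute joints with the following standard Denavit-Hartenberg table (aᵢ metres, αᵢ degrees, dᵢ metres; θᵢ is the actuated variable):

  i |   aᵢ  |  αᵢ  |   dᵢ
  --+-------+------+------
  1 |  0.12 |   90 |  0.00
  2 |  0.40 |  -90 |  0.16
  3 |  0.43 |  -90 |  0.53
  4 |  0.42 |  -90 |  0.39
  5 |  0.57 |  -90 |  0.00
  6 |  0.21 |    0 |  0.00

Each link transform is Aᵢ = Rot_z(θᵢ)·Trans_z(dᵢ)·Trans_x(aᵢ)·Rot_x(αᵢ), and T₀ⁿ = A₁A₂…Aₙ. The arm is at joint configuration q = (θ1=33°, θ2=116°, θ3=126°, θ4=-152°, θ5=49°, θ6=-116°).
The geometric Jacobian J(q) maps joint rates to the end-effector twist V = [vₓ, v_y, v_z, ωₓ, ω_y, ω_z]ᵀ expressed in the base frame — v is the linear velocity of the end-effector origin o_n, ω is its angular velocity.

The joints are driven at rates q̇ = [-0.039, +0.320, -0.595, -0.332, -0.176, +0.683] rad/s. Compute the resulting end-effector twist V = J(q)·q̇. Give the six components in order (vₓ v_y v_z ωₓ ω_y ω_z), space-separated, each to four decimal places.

0.1067 -0.1524 -0.2276 0.3570 0.7563 0.7665

o_n = [-0.6969, -0.7884, -0.0499]
J₁: ẑ×o_n = [0.7884, -0.6969, 0.0000], ω = ẑ
J2: z=[0.5446, -0.8387, 0.0000] o=[0.1006, 0.0654, 0.0000] → [0.0419, 0.0272, -1.1339, 0.5446, -0.8387, 0.0000]
J3: z=[-0.7538, -0.4895, -0.4384] o=[0.0407, -0.1643, 0.3595] → [-0.0731, 0.0147, 0.1093, -0.7538, -0.4895, -0.4384]
J4: z=[0.6176, -0.2998, -0.7271] o=[-0.4553, -0.0717, -0.1000] → [-0.5362, 0.1448, -0.5151, 0.6176, -0.2998, -0.7271]
J5: z=[-0.7710, -0.0478, -0.6351] o=[-0.2799, -0.5888, -0.2741] → [-0.1375, 0.4377, 0.1340, -0.7710, -0.0478, -0.6351]
J6: z=[-0.2877, 0.9158, 0.2803] o=[-0.6037, -0.8161, 0.1362] → [-0.1782, -0.0797, 0.0774, -0.2877, 0.9158, 0.2803]
V = J·q̇ = [0.1067, -0.1524, -0.2276, 0.3570, 0.7563, 0.7665]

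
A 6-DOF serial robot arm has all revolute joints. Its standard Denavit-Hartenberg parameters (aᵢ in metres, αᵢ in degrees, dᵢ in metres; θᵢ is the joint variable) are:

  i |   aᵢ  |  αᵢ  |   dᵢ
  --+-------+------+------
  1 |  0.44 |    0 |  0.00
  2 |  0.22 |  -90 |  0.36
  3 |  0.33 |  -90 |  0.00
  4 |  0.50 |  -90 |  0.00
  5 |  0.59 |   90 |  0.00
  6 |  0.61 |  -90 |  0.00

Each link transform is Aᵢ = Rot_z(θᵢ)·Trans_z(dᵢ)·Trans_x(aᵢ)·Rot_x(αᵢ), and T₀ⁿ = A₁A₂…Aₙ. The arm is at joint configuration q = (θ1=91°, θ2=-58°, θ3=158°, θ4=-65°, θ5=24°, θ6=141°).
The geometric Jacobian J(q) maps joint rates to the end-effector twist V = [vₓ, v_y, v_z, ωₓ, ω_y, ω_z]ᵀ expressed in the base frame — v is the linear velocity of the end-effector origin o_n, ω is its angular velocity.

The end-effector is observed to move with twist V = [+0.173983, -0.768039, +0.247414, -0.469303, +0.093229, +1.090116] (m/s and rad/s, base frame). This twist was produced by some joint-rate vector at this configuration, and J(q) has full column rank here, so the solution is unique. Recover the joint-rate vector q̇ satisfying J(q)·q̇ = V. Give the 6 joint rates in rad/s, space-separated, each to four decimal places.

o_n = [-0.7454, 0.4222, -0.0336]
J₁: ẑ×o_n = [-0.4222, -0.7454, 0.0000], ω = ẑ
J2: z=[0.0000, 0.0000, 1.0000] o=[-0.0077, 0.4399, 0.0000] → [0.0177, -0.7377, 0.0000, 0.0000, 0.0000, 1.0000]
J3: z=[-0.5446, 0.8387, 0.0000] o=[0.1768, 0.5598, 0.3600] → [-0.3301, -0.2144, 0.8483, -0.5446, 0.8387, 0.0000]
J4: z=[-0.3142, -0.2040, 0.9272] o=[-0.0798, 0.3931, 0.2364] → [0.0281, -0.7019, -0.1449, -0.3142, -0.2040, 0.9272]
J5: z=[-0.4746, -0.8121, -0.3395] o=[-0.4909, 0.6664, 0.1572] → [0.0721, -0.0042, -0.0907, -0.4746, -0.8121, -0.3395]
J6: z=[-0.6214, 0.0360, 0.7826] o=[-0.8587, 1.0101, -0.1506] → [0.4643, 0.1614, 0.3612, -0.6214, 0.0360, 0.7826]
q̇ = J⁺·V = [-0.3720, 0.9150, 0.3070, 0.4740, 0.0910, 0.1770]

-0.3720 0.9150 0.3070 0.4740 0.0910 0.1770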